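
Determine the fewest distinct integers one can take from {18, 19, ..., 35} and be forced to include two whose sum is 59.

A set avoiding the sum 59 can contain at most one of each pair {x, 59−x}, plus the 6 elements whose complement lies outside the range.
The integers 18, …, 29 (12 of them) are such a set: any two sum to at least 18+19 = 37 and at most 28+29 = 57 < 59.
By pigeonhole, any 13th integer completes one of the 6 pairs, so 13 choices force a sum of 59.

13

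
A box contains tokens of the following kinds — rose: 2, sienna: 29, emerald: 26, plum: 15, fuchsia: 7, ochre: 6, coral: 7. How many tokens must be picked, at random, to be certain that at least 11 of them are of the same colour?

53

Put each drawn token into a box by colour. The largest draw with every box below 11 takes min(count, 10) from each colour; colours with fewer than 10 contribute all they have.
Σ min(cᵢ, 10) = 2 + 10 + 10 + 10 + 7 + 6 + 7 = 52.
Draw number 52 + 1 = 53 must push one box to 11.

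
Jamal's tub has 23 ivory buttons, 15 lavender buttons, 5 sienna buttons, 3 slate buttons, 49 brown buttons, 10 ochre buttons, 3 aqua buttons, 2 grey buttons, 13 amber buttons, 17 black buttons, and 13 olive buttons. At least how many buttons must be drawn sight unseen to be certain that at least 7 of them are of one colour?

By the pigeonhole principle, the 11 colours are the holes; the buttons drawn are the pigeons.
To avoid 7 of any one colour, the worst case takes at most 6 of each colour, or every button of a colour that has fewer than 6.
That gives 6 + 6 + 5 + 3 + 6 + 6 + 3 + 2 + 6 + 6 + 6 = 55 buttons with no colour reaching 7.
The next button forces some colour to 7, so 55 + 1 = 56.

56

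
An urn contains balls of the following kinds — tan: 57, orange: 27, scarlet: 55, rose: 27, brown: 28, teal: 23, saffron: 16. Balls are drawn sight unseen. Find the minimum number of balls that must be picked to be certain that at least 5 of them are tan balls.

181

In the worst case for collecting tan balls, every non-tan ball comes out first.
There are 27 + 55 + 27 + 28 + 23 + 16 = 176 non-tan balls altogether.
After those, each further ball must be tan, so 176 + 5 = 181 draws guarantee 5 tan balls.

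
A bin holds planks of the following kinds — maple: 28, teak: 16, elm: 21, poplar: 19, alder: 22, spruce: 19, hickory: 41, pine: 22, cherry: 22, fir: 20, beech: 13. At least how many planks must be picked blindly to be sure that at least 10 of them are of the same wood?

100

By pigeonhole, the 11 woods are the holes; the planks drawn are the pigeons.
To avoid 10 of any one wood, the worst case takes at most 9 of each wood.
That gives 9 + 9 + 9 + 9 + 9 + 9 + 9 + 9 + 9 + 9 + 9 = 99 planks with no wood reaching 10.
The next plank forces some wood to 10, so 99 + 1 = 100.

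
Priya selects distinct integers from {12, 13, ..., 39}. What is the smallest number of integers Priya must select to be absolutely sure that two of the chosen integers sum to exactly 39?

Two chosen integers sum to 39 exactly when both halves of some pair {x, 39−x} with 12 ≤ x ≤ 39−x ≤ 27 are chosen — 8 such pairs.
The remaining 12 elements (those with no distinct partner in range) can never complete a 39-sum, so the worst case takes all of them and one from each pair: 12 + 8 = 20.
Pigeonhole: the 21st integer has to be the second member of some pair, so 20 + 1 = 21.

21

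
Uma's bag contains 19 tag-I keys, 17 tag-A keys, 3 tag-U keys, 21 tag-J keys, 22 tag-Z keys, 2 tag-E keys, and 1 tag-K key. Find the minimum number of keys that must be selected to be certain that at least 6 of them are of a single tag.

An adversary could hand out at most 5 keys per tag (tag-U, tag-E, tag-K run out sooner): 5 + 5 + 3 + 5 + 5 + 2 + 1 = 26 keys and still no tag has 6.
By pigeonhole, one more key lands in a tag already at 5, so 27 draws are enough and 26 are not.

27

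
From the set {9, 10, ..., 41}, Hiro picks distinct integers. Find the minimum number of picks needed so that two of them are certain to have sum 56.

Two chosen integers sum to 56 exactly when both halves of some pair {x, 56−x} with 15 ≤ x ≤ 56−x ≤ 41 are chosen — 13 such pairs.
The remaining 7 elements (those with no distinct partner in range) can never complete a 56-sum, so the worst case takes all of them and one from each pair: 7 + 13 = 20.
The 21st integer has to be the second member of some pair, so 20 + 1 = 21.

21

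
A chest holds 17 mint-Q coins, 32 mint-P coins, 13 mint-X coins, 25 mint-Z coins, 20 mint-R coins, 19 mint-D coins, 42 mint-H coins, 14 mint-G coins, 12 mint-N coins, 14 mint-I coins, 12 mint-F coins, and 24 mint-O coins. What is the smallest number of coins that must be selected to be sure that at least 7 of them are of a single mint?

By the pigeonhole principle, the 12 mints are the holes; the coins drawn are the pigeons.
To avoid 7 of any one mint, the worst case takes at most 6 of each mint.
That gives 6 + 6 + 6 + 6 + 6 + 6 + 6 + 6 + 6 + 6 + 6 + 6 = 72 coins with no mint reaching 7.
The next coin forces some mint to 7, so 72 + 1 = 73.

73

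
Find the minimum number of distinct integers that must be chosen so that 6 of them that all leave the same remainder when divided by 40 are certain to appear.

201

The 40 residue classes mod 40 are the pigeonholes.
With 200 integers one could put 5 in each residue class and have no class reach 6.
The 201st integer pushes some class to 6, so 40·5 + 1 = 201.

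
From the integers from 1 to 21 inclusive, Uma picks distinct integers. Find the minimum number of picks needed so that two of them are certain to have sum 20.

A set avoiding the sum 20 can contain at most one of each pair {x, 20−x}, plus the 3 elements whose complement lies outside the range or equal to its own complement.
The integers 10, …, 21 (12 of them) are such a set: any two sum to at least 10+11 = 21 > 20.
Any 13th integer completes one of the 9 pairs, so 13 choices force a sum of 20.

13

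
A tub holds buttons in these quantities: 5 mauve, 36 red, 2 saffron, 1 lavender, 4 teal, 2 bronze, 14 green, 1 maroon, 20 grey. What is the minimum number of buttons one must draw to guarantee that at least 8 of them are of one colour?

The 9 colours are the holes; the buttons drawn are the pigeons.
To avoid 8 of any one colour, the worst case takes at most 7 of each colour, or every button of a colour that has fewer than 7.
That gives 5 + 7 + 2 + 1 + 4 + 2 + 7 + 1 + 7 = 36 buttons with no colour reaching 8.
The next button forces some colour to 8, so 36 + 1 = 37.

37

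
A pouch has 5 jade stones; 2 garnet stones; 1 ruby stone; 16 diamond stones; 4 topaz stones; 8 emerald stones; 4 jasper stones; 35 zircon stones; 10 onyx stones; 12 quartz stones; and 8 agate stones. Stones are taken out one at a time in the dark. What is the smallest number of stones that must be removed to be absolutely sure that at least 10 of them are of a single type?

69

An adversary could hand out at most 9 stones per type (7 types run out sooner): 5 + 2 + 1 + 9 + 4 + 8 + 4 + 9 + 9 + 9 + 8 = 68 stones and still no type has 10.
One more stone lands in a type already at 9, so 69 draws are enough and 68 are not.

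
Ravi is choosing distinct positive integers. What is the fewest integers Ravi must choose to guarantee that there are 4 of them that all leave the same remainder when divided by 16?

49

By the pigeonhole principle, the 16 residue classes mod 16 are the pigeonholes.
With 48 integers one could put 3 in each residue class and have no class reach 4.
The 49th integer pushes some class to 4, so 16·3 + 1 = 49.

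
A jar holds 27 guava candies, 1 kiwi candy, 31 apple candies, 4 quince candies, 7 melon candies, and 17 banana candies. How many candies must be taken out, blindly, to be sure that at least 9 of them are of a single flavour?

37

The 6 flavours are the holes; the candies drawn are the pigeons.
To avoid 9 of any one flavour, the worst case takes at most 8 of each flavour, or every candy of a flavour that has fewer than 8.
That gives 8 + 1 + 8 + 4 + 7 + 8 = 36 candies with no flavour reaching 9.
The next candy forces some flavour to 9, so 36 + 1 = 37.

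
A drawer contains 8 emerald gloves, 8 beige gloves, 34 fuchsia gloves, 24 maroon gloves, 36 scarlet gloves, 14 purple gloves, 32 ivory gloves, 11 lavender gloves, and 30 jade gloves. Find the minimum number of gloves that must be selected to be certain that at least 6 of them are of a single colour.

46

The 9 colours are the holes; the gloves drawn are the pigeons.
To avoid 6 of any one colour, the worst case takes at most 5 of each colour.
That gives 5 + 5 + 5 + 5 + 5 + 5 + 5 + 5 + 5 = 45 gloves with no colour reaching 6.
The next glove forces some colour to 6, so 45 + 1 = 46.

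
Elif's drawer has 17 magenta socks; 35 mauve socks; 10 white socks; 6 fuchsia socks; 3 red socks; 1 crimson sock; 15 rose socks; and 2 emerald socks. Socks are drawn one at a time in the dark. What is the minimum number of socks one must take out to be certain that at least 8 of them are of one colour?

41

An adversary could hand out at most 7 socks per colour (4 colours run out sooner): 7 + 7 + 7 + 6 + 3 + 1 + 7 + 2 = 40 socks and still no colour has 8.
Pigeonhole: one more sock lands in a colour already at 7, so 41 draws are enough and 40 are not.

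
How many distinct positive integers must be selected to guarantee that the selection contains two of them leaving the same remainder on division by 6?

The 6 residue classes mod 6 are the pigeonholes.
With 6 integers one could put 1 in each residue class and have no class reach 2.
The 7th integer pushes some class to 2, so 6·1 + 1 = 7.

7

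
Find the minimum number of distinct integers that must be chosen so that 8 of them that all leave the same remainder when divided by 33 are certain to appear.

232

The 33 residue classes mod 33 are the pigeonholes.
With 231 integers one could put 7 in each residue class and have no class reach 8.
The 232nd integer pushes some class to 8, so 33·7 + 1 = 232.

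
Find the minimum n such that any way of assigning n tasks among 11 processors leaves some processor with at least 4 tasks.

With 33 tasks one could put exactly 3 in each of the 11 processors, and no processor would reach 4.
Pigeonhole: one more task must land in a processor that already has 3, giving it 4.
So 11 × 3 + 1 = 34 tasks are required.

34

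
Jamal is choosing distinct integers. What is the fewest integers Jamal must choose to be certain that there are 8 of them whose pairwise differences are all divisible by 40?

Integers whose pairwise differences are multiples of 40 are exactly those sharing a remainder mod 40. The 40 residue classes mod 40 are the pigeonholes.
With 280 integers one could put 7 in each residue class and have no class reach 8.
The 281st integer pushes some class to 8, so 40·7 + 1 = 281.

281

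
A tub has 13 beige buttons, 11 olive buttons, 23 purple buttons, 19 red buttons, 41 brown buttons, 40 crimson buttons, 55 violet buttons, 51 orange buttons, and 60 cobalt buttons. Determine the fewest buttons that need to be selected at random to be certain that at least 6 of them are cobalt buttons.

In the worst case for collecting cobalt buttons, every non-cobalt button comes out first.
There are 13 + 11 + 23 + 19 + 41 + 40 + 55 + 51 = 253 non-cobalt buttons altogether.
After those, each further button must be cobalt, so 253 + 6 = 259 draws guarantee 6 cobalt buttons.

259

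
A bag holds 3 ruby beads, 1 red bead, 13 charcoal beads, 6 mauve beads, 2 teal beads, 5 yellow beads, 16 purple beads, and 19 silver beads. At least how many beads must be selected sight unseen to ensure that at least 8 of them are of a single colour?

Put each drawn bead into a box by colour. The largest draw with every box below 8 takes min(count, 7) from each colour; colours with fewer than 7 contribute all they have.
Σ min(cᵢ, 7) = 3 + 1 + 7 + 6 + 2 + 5 + 7 + 7 = 38.
Draw number 38 + 1 = 39 must push one box to 8.

39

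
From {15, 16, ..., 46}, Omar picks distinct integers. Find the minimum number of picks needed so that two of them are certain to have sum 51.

22

Two chosen integers sum to 51 exactly when both halves of some pair {x, 51−x} with 15 ≤ x ≤ 51−x ≤ 36 are chosen — 11 such pairs.
The remaining 10 elements (those with no distinct partner in range) can never complete a 51-sum, so the worst case takes all of them and one from each pair: 10 + 11 = 21.
The 22nd integer has to be the second member of some pair, so 21 + 1 = 22.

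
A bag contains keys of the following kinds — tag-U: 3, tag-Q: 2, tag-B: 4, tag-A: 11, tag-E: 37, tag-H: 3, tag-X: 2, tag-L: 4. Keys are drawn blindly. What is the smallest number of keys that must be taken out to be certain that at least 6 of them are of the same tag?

An adversary could hand out at most 5 keys per tag (6 tags run out sooner): 3 + 2 + 4 + 5 + 5 + 3 + 2 + 4 = 28 keys and still no tag has 6.
One more key lands in a tag already at 5, so 29 draws are enough and 28 are not.

29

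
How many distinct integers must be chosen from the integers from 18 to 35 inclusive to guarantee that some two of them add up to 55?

11

Group the elements by complementary pair {x, 55−x}: {20,35}, {21,34}, {22,33}, …, giving 8 two-element pairs and 2 integers whose partner 55−x falls outside [18,35].
Treating each of those 10 groups as a pigeonhole, one can pick one integer per group — 10 integers — with no two summing to 55.
The 11th integer lands in an occupied pair, forcing a sum of 55.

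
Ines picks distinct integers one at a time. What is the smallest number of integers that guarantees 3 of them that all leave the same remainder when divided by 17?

35

Pigeonhole: the 17 residue classes mod 17 are the pigeonholes.
With 34 integers one could put 2 in each residue class and have no class reach 3.
The 35th integer pushes some class to 3, so 17·2 + 1 = 35.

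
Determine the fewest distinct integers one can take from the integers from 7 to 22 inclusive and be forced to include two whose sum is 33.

11

Group the elements by complementary pair {x, 33−x}: {11,22}, {12,21}, {13,20}, …, giving 6 two-element pairs and 4 integers whose partner 33−x falls outside [7,22].
Treating each of those 10 groups as a pigeonhole, one can pick one integer per group — 10 integers — with no two summing to 33.
The 11th integer lands in an occupied pair, forcing a sum of 33.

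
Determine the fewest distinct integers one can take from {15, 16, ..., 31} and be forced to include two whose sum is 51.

12

Group the elements by complementary pair {x, 51−x}: {20,31}, {21,30}, {22,29}, …, giving 6 two-element pairs and 5 integers whose partner 51−x falls outside [15,31].
Treating each of those 11 groups as a pigeonhole, one can pick one integer per group — 11 integers — with no two summing to 51.
The 12th integer lands in an occupied pair, forcing a sum of 51.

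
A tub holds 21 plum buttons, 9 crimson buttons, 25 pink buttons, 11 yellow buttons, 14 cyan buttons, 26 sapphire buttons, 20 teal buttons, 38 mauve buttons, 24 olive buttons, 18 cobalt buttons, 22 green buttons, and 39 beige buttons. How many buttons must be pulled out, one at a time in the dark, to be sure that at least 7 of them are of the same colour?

73

An adversary could hand out at most 6 buttons per colour: 6 + 6 + 6 + 6 + 6 + 6 + 6 + 6 + 6 + 6 + 6 + 6 = 72 buttons and still no colour has 7.
By the pigeonhole principle, one more button lands in a colour already at 6, so 73 draws are enough and 72 are not.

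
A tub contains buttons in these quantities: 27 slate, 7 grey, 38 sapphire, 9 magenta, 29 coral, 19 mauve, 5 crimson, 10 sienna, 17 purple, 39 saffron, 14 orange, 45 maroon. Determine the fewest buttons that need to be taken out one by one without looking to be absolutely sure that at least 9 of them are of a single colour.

Put each drawn button into a box by colour. The largest draw with every box below 9 takes min(count, 8) from each colour; colours with fewer than 8 contribute all they have.
Σ min(cᵢ, 8) = 8 + 7 + 8 + 8 + 8 + 8 + 5 + 8 + 8 + 8 + 8 + 8 = 92.
Draw number 92 + 1 = 93 must push one box to 9.

93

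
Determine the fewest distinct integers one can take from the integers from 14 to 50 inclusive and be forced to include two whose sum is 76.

26

A set avoiding the sum 76 can contain at most one of each pair {x, 76−x}, plus the 13 elements whose complement lies outside the range or equal to its own complement.
The integers 14, …, 38 (25 of them) are such a set: any two sum to at least 14+15 = 29 and at most 37+38 = 75 < 76.
By the pigeonhole principle, any 26th integer completes one of the 12 pairs, so 26 choices force a sum of 76.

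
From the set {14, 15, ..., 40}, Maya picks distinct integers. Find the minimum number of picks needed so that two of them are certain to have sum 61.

18

A set avoiding the sum 61 can contain at most one of each pair {x, 61−x}, plus the 7 elements whose complement lies outside the range.
The integers 14, …, 30 (17 of them) are such a set: any two sum to at least 14+15 = 29 and at most 29+30 = 59 < 61.
Any 18th integer completes one of the 10 pairs, so 18 choices force a sum of 61.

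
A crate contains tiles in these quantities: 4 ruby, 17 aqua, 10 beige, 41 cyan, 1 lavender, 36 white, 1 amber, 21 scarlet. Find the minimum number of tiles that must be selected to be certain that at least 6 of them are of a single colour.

32

Pigeonhole: put each drawn tile into a box by colour. The largest draw with every box below 6 takes min(count, 5) from each colour; colours with fewer than 5 contribute all they have.
Σ min(cᵢ, 5) = 4 + 5 + 5 + 5 + 1 + 5 + 1 + 5 = 31.
Draw number 31 + 1 = 32 must push one box to 6.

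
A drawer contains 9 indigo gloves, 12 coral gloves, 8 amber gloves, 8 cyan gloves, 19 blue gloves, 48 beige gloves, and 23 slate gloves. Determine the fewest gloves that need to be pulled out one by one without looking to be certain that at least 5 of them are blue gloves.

In the worst case for collecting blue gloves, every non-blue glove comes out first.
There are 9 + 12 + 8 + 8 + 48 + 23 = 108 non-blue gloves altogether.
After those, each further glove must be blue, so 108 + 5 = 113 draws guarantee 5 blue gloves.

113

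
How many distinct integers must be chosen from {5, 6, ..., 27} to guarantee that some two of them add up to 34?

14

Group the elements by complementary pair {x, 34−x}: {7,27}, {8,26}, {9,25}, …, giving 10 two-element pairs, the single value 17 (it cannot pair with itself since the integers are distinct), and 2 integers whose partner 34−x falls outside [5,27].
Treating each of those 13 groups as a pigeonhole, one can pick one integer per group — 13 integers — with no two summing to 34.
The 14th integer lands in an occupied pair, forcing a sum of 34.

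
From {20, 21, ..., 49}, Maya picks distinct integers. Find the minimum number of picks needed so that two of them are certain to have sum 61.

20

Group the elements by complementary pair {x, 61−x}: {20,41}, {21,40}, {22,39}, …, giving 11 two-element pairs and 8 integers whose partner 61−x falls outside [20,49].
By the pigeonhole principle, treating each of those 19 groups as a pigeonhole, one can pick one integer per group — 19 integers — with no two summing to 61.
The 20th integer lands in an occupied pair, forcing a sum of 61.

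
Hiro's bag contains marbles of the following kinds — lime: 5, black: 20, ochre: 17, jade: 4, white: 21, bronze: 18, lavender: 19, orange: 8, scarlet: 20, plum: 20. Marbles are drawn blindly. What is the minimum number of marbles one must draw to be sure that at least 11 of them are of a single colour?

88

An adversary could hand out at most 10 marbles per colour (lime, jade, orange run out sooner): 5 + 10 + 10 + 4 + 10 + 10 + 10 + 8 + 10 + 10 = 87 marbles and still no colour has 11.
One more marble lands in a colour already at 10, so 88 draws are enough and 87 are not.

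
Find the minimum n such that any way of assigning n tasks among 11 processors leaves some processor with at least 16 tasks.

With 165 tasks one could put exactly 15 in each of the 11 processors, and no processor would reach 16.
One more task must land in a processor that already has 15, giving it 16.
So 11 × 15 + 1 = 166 tasks are required.

166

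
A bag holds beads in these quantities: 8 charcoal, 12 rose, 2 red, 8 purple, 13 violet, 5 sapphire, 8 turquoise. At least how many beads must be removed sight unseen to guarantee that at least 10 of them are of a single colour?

An adversary could hand out at most 9 beads per colour (5 colours run out sooner): 8 + 9 + 2 + 8 + 9 + 5 + 8 = 49 beads and still no colour has 10.
One more bead lands in a colour already at 9, so 50 draws are enough and 49 are not.

50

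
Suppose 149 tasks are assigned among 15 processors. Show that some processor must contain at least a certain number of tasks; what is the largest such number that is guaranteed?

Pigeonhole: the 15 processors are the holes and the 149 tasks are the pigeons.
If every processor held at most 9 tasks, the total would be at most 15 × 9 = 135, which is less than 149.
So some processor holds at least ⌈149/15⌉ = 10 tasks.

10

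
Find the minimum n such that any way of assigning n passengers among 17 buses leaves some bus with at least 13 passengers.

With 204 passengers one could put exactly 12 in each of the 17 buses, and no bus would reach 13.
One more passenger must land in a bus that already has 12, giving it 13.
So 17 × 12 + 1 = 205 passengers are required.

205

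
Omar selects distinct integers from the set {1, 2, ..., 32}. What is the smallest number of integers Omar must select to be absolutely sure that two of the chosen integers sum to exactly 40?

21

A set avoiding the sum 40 can contain at most one of each pair {x, 40−x}, plus the 8 elements whose complement lies outside the range or equal to its own complement.
The integers 1, …, 20 (20 of them) are such a set: any two sum to at least 1+2 = 3 and at most 19+20 = 39 < 40.
Any 21st integer completes one of the 12 pairs, so 21 choices force a sum of 40.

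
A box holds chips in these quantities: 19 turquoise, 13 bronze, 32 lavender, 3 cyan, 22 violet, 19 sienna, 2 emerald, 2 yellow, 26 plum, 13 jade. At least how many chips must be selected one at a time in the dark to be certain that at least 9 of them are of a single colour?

An adversary could hand out at most 8 chips per colour (cyan, emerald, yellow run out sooner): 8 + 8 + 8 + 3 + 8 + 8 + 2 + 2 + 8 + 8 = 63 chips and still no colour has 9.
By pigeonhole, one more chip lands in a colour already at 8, so 64 draws are enough and 63 are not.

64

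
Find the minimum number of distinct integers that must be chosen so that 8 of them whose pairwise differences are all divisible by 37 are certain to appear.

Integers whose pairwise differences are multiples of 37 are exactly those sharing a remainder mod 37. The 37 residue classes mod 37 are the pigeonholes.
With 259 integers one could put 7 in each residue class and have no class reach 8.
The 260th integer pushes some class to 8, so 37·7 + 1 = 260.

260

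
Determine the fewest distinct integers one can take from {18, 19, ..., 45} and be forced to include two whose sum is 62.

16

Two chosen integers sum to 62 exactly when both halves of some pair {x, 62−x} with 18 ≤ x ≤ 62−x ≤ 44 are chosen — 13 such pairs.
The remaining 2 elements (those with no distinct partner in range) can never complete a 62-sum, so the worst case takes all of them and one from each pair: 2 + 13 = 15.
Pigeonhole: the 16th integer has to be the second member of some pair, so 15 + 1 = 16.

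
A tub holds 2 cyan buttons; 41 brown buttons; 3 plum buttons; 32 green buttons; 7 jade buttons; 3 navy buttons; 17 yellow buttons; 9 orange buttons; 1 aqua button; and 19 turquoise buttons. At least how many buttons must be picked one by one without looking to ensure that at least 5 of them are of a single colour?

The 10 colours are the holes; the buttons drawn are the pigeons.
To avoid 5 of any one colour, the worst case takes at most 4 of each colour, or every button of a colour that has fewer than 4.
That gives 2 + 4 + 3 + 4 + 4 + 3 + 4 + 4 + 1 + 4 = 33 buttons with no colour reaching 5.
The next button forces some colour to 5, so 33 + 1 = 34.

34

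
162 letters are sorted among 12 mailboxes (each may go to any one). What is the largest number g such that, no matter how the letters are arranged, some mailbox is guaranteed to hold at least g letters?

By the pigeonhole principle, the 12 mailboxes are the holes and the 162 letters are the pigeons.
If every mailbox held at most 13 letters, the total would be at most 12 × 13 = 156, which is less than 162.
So some mailbox holds at least ⌈162/12⌉ = 14 letters.

14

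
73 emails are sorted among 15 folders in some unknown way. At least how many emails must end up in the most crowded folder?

By the pigeonhole principle, the 15 folders are the holes and the 73 emails are the pigeons.
If every folder held at most 4 emails, the total would be at most 15 × 4 = 60, which is less than 73.
So some folder holds at least ⌈73/15⌉ = 5 emails.

5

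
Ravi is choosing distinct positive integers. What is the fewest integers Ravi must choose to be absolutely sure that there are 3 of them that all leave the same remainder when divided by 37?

By the pigeonhole principle, the 37 residue classes mod 37 are the pigeonholes.
With 74 integers one could put 2 in each residue class and have no class reach 3.
The 75th integer pushes some class to 3, so 37·2 + 1 = 75.

75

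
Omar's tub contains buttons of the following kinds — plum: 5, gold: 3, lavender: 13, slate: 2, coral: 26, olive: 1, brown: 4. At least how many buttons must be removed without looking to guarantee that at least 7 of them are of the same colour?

28

Put each drawn button into a box by colour. The largest draw with every box below 7 takes min(count, 6) from each colour; colours with fewer than 6 contribute all they have.
Σ min(cᵢ, 6) = 5 + 3 + 6 + 2 + 6 + 1 + 4 = 27.
Draw number 27 + 1 = 28 must push one box to 7.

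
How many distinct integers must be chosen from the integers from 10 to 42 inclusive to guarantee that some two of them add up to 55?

Group the elements by complementary pair {x, 55−x}: {13,42}, {14,41}, {15,40}, …, giving 15 two-element pairs and 3 integers whose partner 55−x falls outside [10,42].
Treating each of those 18 groups as a pigeonhole, one can pick one integer per group — 18 integers — with no two summing to 55.
The 19th integer lands in an occupied pair, forcing a sum of 55.

19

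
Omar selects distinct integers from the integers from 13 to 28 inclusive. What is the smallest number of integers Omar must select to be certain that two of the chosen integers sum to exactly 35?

Two chosen integers sum to 35 exactly when both halves of some pair {x, 35−x} with 13 ≤ x ≤ 35−x ≤ 22 are chosen — 5 such pairs.
The remaining 6 elements (those with no distinct partner in range) can never complete a 35-sum, so the worst case takes all of them and one from each pair: 6 + 5 = 11.
The 12th integer has to be the second member of some pair, so 11 + 1 = 12.

12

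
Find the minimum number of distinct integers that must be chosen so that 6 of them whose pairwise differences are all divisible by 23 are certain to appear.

Integers whose pairwise differences are multiples of 23 are exactly those sharing a remainder mod 23. The 23 residue classes mod 23 are the pigeonholes.
With 115 integers one could put 5 in each residue class and have no class reach 6.
The 116th integer pushes some class to 6, so 23·5 + 1 = 116.

116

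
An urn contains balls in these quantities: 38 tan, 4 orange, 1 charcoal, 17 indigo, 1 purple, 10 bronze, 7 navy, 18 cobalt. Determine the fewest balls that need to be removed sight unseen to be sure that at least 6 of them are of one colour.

By the pigeonhole principle, the 8 colours are the holes; the balls drawn are the pigeons.
To avoid 6 of any one colour, the worst case takes at most 5 of each colour, or every ball of a colour that has fewer than 5.
That gives 5 + 4 + 1 + 5 + 1 + 5 + 5 + 5 = 31 balls with no colour reaching 6.
The next ball forces some colour to 6, so 31 + 1 = 32.

32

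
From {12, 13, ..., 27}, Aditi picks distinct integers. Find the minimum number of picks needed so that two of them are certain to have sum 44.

A set avoiding the sum 44 can contain at most one of each pair {x, 44−x}, plus the 6 elements whose complement lies outside the range or equal to its own complement.
The integers 12, …, 22 (11 of them) are such a set: any two sum to at least 12+13 = 25 and at most 21+22 = 43 < 44.
Any 12th integer completes one of the 5 pairs, so 12 choices force a sum of 44.

12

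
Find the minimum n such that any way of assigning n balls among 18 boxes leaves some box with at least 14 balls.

235

With 234 balls one could put exactly 13 in each of the 18 boxes, and no box would reach 14.
One more ball must land in a box that already has 13, giving it 14.
So 18 × 13 + 1 = 235 balls are required.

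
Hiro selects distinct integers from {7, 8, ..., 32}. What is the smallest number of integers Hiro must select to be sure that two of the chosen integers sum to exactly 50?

20

Group the elements by complementary pair {x, 50−x}: {18,32}, {19,31}, {20,30}, …, giving 7 two-element pairs, the single value 25 (it cannot pair with itself since the integers are distinct), and 11 integers whose partner 50−x falls outside [7,32].
By the pigeonhole principle, treating each of those 19 groups as a pigeonhole, one can pick one integer per group — 19 integers — with no two summing to 50.
The 20th integer lands in an occupied pair, forcing a sum of 50.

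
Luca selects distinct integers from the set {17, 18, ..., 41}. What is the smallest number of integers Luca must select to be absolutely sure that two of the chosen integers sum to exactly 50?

18

Group the elements by complementary pair {x, 50−x}: {17,33}, {18,32}, {19,31}, …, giving 8 two-element pairs, the single value 25 (it cannot pair with itself since the integers are distinct), and 8 integers whose partner 50−x falls outside [17,41].
By the pigeonhole principle, treating each of those 17 groups as a pigeonhole, one can pick one integer per group — 17 integers — with no two summing to 50.
The 18th integer lands in an occupied pair, forcing a sum of 50.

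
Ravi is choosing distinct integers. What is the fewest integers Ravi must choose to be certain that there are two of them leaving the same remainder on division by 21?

The 21 residue classes mod 21 are the pigeonholes.
With 21 integers one could put 1 in each residue class and have no class reach 2.
The 22nd integer pushes some class to 2, so 21·1 + 1 = 22.

22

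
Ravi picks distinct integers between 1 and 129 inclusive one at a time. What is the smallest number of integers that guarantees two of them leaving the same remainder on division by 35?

36

The 35 residue classes mod 35 are the pigeonholes.
With 35 integers one could put 1 in each residue class and have no class reach 2.
The 36th integer pushes some class to 2, so 35·1 + 1 = 36.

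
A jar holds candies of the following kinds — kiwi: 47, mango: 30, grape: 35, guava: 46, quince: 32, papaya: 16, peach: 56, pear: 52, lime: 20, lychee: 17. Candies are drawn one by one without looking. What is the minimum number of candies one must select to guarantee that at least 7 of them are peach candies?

In the worst case for collecting peach candies, every non-peach candy comes out first.
There are 47 + 30 + 35 + 46 + 32 + 16 + 52 + 20 + 17 = 295 non-peach candies altogether.
After those, each further candy must be peach, so 295 + 7 = 302 draws guarantee 7 peach candies.

302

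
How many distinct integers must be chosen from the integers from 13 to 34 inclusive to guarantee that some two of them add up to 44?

A set avoiding the sum 44 can contain at most one of each pair {x, 44−x}, plus the 4 elements whose complement lies outside the range or equal to its own complement.
The integers 22, …, 34 (13 of them) are such a set: any two sum to at least 22+23 = 45 > 44.
Any 14th integer completes one of the 9 pairs, so 14 choices force a sum of 44.

14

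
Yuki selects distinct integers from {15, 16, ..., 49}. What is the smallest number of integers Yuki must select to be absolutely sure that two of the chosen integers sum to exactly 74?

24

A set avoiding the sum 74 can contain at most one of each pair {x, 74−x}, plus the 11 elements whose complement lies outside the range or equal to its own complement.
The integers 15, …, 37 (23 of them) are such a set: any two sum to at least 15+16 = 31 and at most 36+37 = 73 < 74.
Any 24th integer completes one of the 12 pairs, so 24 choices force a sum of 74.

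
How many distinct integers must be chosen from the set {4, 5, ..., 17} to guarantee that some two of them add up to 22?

9

A set avoiding the sum 22 can contain at most one of each pair {x, 22−x}, plus the 2 elements whose complement lies outside the range or equal to its own complement.
The integers 4, …, 11 (8 of them) are such a set: any two sum to at least 4+5 = 9 and at most 10+11 = 21 < 22.
By the pigeonhole principle, any 9th integer completes one of the 6 pairs, so 9 choices force a sum of 22.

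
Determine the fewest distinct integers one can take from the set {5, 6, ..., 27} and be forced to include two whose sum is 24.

17

Two chosen integers sum to 24 exactly when both halves of some pair {x, 24−x} with 5 ≤ x ≤ 24−x ≤ 19 are chosen — 7 such pairs.
The remaining 9 elements (those with no distinct partner in range) can never complete a 24-sum, so the worst case takes all of them and one from each pair: 9 + 7 = 16.
By the pigeonhole principle, the 17th integer has to be the second member of some pair, so 16 + 1 = 17.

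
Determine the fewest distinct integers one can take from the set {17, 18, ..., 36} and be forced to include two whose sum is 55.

12

A set avoiding the sum 55 can contain at most one of each pair {x, 55−x}, plus the 2 elements whose complement lies outside the range.
The integers 17, …, 27 (11 of them) are such a set: any two sum to at least 17+18 = 35 and at most 26+27 = 53 < 55.
By pigeonhole, any 12th integer completes one of the 9 pairs, so 12 choices force a sum of 55.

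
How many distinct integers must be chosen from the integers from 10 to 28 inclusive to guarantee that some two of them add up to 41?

12

A set avoiding the sum 41 can contain at most one of each pair {x, 41−x}, plus the 3 elements whose complement lies outside the range.
The integers 10, …, 20 (11 of them) are such a set: any two sum to at least 10+11 = 21 and at most 19+20 = 39 < 41.
Any 12th integer completes one of the 8 pairs, so 12 choices force a sum of 41.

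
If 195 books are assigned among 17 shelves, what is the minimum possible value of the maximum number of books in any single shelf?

Pigeonhole: the 17 shelves are the holes and the 195 books are the pigeons.
If every shelf held at most 11 books, the total would be at most 17 × 11 = 187, which is less than 195.
So some shelf holds at least ⌈195/17⌉ = 12 books.

12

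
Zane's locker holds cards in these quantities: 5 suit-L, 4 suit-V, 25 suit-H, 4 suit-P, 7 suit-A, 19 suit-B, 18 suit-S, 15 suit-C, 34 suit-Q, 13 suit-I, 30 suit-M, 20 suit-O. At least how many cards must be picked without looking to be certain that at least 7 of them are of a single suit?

Pigeonhole: the 12 suits are the holes; the cards drawn are the pigeons.
To avoid 7 of any one suit, the worst case takes at most 6 of each suit, or every card of a suit that has fewer than 6.
That gives 5 + 4 + 6 + 4 + 6 + 6 + 6 + 6 + 6 + 6 + 6 + 6 = 67 cards with no suit reaching 7.
The next card forces some suit to 7, so 67 + 1 = 68.

68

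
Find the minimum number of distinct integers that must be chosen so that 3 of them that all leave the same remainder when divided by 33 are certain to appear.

67

The 33 residue classes mod 33 are the pigeonholes.
With 66 integers one could put 2 in each residue class and have no class reach 3.
The 67th integer pushes some class to 3, so 33·2 + 1 = 67.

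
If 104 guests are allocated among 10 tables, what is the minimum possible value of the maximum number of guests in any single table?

By the pigeonhole principle, the 10 tables are the holes and the 104 guests are the pigeons.
If every table held at most 10 guests, the total would be at most 10 × 10 = 100, which is less than 104.
So some table holds at least ⌈104/10⌉ = 11 guests.

11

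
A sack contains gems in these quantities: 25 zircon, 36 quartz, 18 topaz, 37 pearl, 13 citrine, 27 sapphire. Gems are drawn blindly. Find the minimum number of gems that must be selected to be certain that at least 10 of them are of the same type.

55

An adversary could hand out at most 9 gems per type: 9 + 9 + 9 + 9 + 9 + 9 = 54 gems and still no type has 10.
Pigeonhole: one more gem lands in a type already at 9, so 55 draws are enough and 54 are not.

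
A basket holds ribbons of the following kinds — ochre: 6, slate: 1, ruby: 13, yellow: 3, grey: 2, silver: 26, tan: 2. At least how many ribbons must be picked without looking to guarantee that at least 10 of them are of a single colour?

33

By the pigeonhole principle, the 7 colours are the holes; the ribbons drawn are the pigeons.
To avoid 10 of any one colour, the worst case takes at most 9 of each colour, or every ribbon of a colour that has fewer than 9.
That gives 6 + 1 + 9 + 3 + 2 + 9 + 2 = 32 ribbons with no colour reaching 10.
The next ribbon forces some colour to 10, so 32 + 1 = 33.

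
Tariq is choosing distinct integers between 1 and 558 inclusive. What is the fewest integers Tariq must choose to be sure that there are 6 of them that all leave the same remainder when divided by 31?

Pigeonhole: the 31 residue classes mod 31 are the pigeonholes.
With 155 integers one could put 5 in each residue class and have no class reach 6.
The 156th integer pushes some class to 6, so 31·5 + 1 = 156.

156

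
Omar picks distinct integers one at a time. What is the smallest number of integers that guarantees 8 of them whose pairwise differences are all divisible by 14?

Integers whose pairwise differences are multiples of 14 are exactly those sharing a remainder mod 14. The 14 residue classes mod 14 are the pigeonholes.
With 98 integers one could put 7 in each residue class and have no class reach 8.
The 99th integer pushes some class to 8, so 14·7 + 1 = 99.

99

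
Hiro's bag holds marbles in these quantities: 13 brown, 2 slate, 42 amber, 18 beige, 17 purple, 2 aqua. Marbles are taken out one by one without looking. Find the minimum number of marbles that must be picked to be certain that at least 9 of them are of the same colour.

The 6 colours are the holes; the marbles drawn are the pigeons.
To avoid 9 of any one colour, the worst case takes at most 8 of each colour, or every marble of a colour that has fewer than 8.
That gives 8 + 2 + 8 + 8 + 8 + 2 = 36 marbles with no colour reaching 9.
The next marble forces some colour to 9, so 36 + 1 = 37.

37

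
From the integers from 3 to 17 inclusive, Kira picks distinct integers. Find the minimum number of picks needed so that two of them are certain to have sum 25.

11

A set avoiding the sum 25 can contain at most one of each pair {x, 25−x}, plus the 5 elements whose complement lies outside the range.
The integers 3, …, 12 (10 of them) are such a set: any two sum to at least 3+4 = 7 and at most 11+12 = 23 < 25.
Any 11th integer completes one of the 5 pairs, so 11 choices force a sum of 25.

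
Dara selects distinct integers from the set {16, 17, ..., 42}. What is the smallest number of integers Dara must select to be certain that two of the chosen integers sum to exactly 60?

A set avoiding the sum 60 can contain at most one of each pair {x, 60−x}, plus the 3 elements whose complement lies outside the range or equal to its own complement.
The integers 16, …, 30 (15 of them) are such a set: any two sum to at least 16+17 = 33 and at most 29+30 = 59 < 60.
Any 16th integer completes one of the 12 pairs, so 16 choices force a sum of 60.

16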